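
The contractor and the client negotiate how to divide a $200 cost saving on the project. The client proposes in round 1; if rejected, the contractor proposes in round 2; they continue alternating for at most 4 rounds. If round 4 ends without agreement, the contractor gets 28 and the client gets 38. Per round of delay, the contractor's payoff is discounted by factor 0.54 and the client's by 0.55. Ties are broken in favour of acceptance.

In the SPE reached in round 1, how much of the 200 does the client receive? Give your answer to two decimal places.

125.42

Work backward from the last round.
Round 4 (the contractor proposes): the client gets 38 if talks fail, so the contractor offers 38 and keeps 162.
Round 3 (the client proposes): the contractor can get 162 next round, worth 0.54 × 162 = 87.48 now, so the client offers 87.48, keeping 112.52.
Round 2 (the contractor proposes): the client can get 112.52 next round, worth 0.55 × 112.52 = 61.886 now, so the contractor offers 61.886, keeping 138.114.
Round 1 (the client proposes): the contractor can get 138.114 next round, worth 0.54 × 138.114 = 74.58156 now; the client offers that and keeps 125.41844.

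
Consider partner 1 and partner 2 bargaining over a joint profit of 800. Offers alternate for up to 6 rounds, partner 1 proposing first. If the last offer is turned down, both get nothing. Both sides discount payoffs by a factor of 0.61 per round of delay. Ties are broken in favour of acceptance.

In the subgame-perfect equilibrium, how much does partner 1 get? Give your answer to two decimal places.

Round 6 (partner 2 proposes): rejection yields 0 for partner 1; partner 2 offers 0 and keeps 800.
Round 5 (partner 1 proposes): partner 2 can get 800 next round, worth 0.61 × 800 = 488 now. Partner 1 offers 488 and keeps 800 − 488 = 312.
Round 4 (partner 2 proposes): partner 1 can get 312 next round, worth 0.61 × 312 = 190.32 now; partner 2 offers that and keeps 609.68.
Round 3 (partner 1 proposes): partner 2 can get 609.68 next round, worth 0.61 × 609.68 = 371.9048 now, so partner 1 offers 371.9048, keeping 428.0952.
Round 2 (partner 2 proposes): partner 1 can get 428.0952 next round, worth 0.61 × 428.0952 = 261.138072 now. Partner 2 offers 261.138072 and keeps 800 − 261.138072 = 538.861928.
Round 1 (partner 1 proposes): partner 2 can get 538.861928 next round, worth 0.61 × 538.861928 = 328.70577608 now; partner 1 offers that and keeps 471.29422392.

471.29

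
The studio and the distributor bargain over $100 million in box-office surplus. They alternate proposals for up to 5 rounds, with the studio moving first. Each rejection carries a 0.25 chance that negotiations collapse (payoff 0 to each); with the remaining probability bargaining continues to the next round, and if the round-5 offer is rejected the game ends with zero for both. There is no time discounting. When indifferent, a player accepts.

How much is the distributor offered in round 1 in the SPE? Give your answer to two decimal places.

Round 5 (the studio proposes): the distributor will accept anything ≥ 0, so the studio offers 0 and keeps 100.
Round 4 (the distributor proposes): rejecting gives the studio an expected 0.75 × 100 = 75, so the distributor offers 75, keeping 25.
Round 3 (the studio proposes): rejecting gives the distributor an expected 0.75 × 25 = 18.75; the studio offers that and keeps 81.25.
Round 2 (the distributor proposes): rejecting gives the studio an expected 0.75 × 81.25 = 60.9375, so the distributor offers 60.9375, keeping 39.0625.
Round 1 (the studio proposes): rejecting gives the distributor an expected 0.75 × 39.0625 = 29.296875, so the studio offers 29.296875, keeping 70.703125.

29.30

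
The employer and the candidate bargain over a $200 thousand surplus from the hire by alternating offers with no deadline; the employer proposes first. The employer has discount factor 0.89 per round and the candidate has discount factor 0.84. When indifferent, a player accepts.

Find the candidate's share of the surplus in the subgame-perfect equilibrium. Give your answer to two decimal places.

73.22

In a stationary SPE each proposer offers the other exactly their discounted continuation value.
If the employer keeps x when proposing and the candidate keeps y when proposing, then x = 200 − 0.84y and y = 200 − 0.89x.
Solving: x = 200(1 − 0.84) / (1 − 0.89·0.84) = 32 / 0.2524 ≈ 126.7829.
The candidate gets 200 − 126.7829 ≈ 73.2171.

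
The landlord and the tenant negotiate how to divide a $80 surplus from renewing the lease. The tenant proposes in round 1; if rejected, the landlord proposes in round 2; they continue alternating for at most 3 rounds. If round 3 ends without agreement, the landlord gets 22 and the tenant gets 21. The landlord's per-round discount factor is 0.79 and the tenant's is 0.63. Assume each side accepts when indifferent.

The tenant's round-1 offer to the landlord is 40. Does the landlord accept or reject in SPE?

Work out the landlord's continuation value if the offer is rejected.
Round 3 (the tenant proposes): the landlord gets 22 if talks fail, so the tenant offers 22 and keeps 58.
Round 2 (the landlord proposes): the tenant can get 58 next round, worth 0.63 × 58 = 36.54 now. The landlord offers 36.54 and keeps 80 − 36.54 = 43.46.
So by rejecting in round 1, the landlord gets 43.46 next round, worth 0.79 × 43.46 = 34.3334 now.
Offer 40 ≥ 34.3334, so the landlord accepts.

Accept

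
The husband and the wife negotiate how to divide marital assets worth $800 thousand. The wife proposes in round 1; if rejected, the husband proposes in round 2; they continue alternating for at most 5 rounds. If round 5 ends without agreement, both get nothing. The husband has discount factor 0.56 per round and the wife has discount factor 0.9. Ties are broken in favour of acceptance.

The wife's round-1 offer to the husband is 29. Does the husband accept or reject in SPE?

Round 5 (the wife proposes): rejection yields 0 for the husband; the wife offers 0 and keeps 800.
Round 4 (the husband proposes): the wife can get 800 next round, worth 0.9 × 800 = 720 now; the husband offers that and keeps 80.
Round 3 (the wife proposes): the husband can get 80 next round, worth 0.56 × 80 = 44.8 now; the wife offers that and keeps 755.2.
Round 2 (the husband proposes): the wife can get 755.2 next round, worth 0.9 × 755.2 = 679.68 now, so the husband offers 679.68, keeping 120.32.
So by rejecting in round 1, the husband gets 120.32 next round, worth 0.56 × 120.32 = 67.3792 now.
Offer 29 < 67.3792, so the husband rejects.

Reject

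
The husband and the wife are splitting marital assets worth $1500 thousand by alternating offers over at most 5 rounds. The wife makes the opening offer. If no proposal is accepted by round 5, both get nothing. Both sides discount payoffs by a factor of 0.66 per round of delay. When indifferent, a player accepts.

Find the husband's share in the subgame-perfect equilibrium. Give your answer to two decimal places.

483.22

Round 5 (the wife proposes): the husband will accept anything ≥ 0, so the wife offers 0 and keeps 1500.
Round 4 (the husband proposes): the wife can get 1500 next round, worth 0.66 × 1500 = 990 now, so the husband offers 990, keeping 510.
Round 3 (the wife proposes): the husband can get 510 next round, worth 0.66 × 510 = 336.6 now. The wife offers 336.6 and keeps 1500 − 336.6 = 1163.4.
Round 2 (the husband proposes): the wife can get 1163.4 next round, worth 0.66 × 1163.4 = 767.844 now. The husband offers 767.844 and keeps 1500 − 767.844 = 732.156.
Round 1 (the wife proposes): the husband can get 732.156 next round, worth 0.66 × 732.156 = 483.22296 now, so the wife offers 483.22296, keeping 1016.77704.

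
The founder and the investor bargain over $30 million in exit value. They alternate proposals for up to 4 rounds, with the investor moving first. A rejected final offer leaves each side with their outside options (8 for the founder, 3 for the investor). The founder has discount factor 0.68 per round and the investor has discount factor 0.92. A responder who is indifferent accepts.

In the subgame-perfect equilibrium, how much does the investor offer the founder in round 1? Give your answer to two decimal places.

Round 4 (the founder proposes): the investor gets 3 if talks fail, so the founder offers 3 and keeps 27.
Round 3 (the investor proposes): the founder can get 27 next round, worth 0.68 × 27 = 18.36 now, so the investor offers 18.36, keeping 11.64.
Round 2 (the founder proposes): the investor can get 11.64 next round, worth 0.92 × 11.64 = 10.7088 now; the founder offers that and keeps 19.2912.
Round 1 (the investor proposes): the founder can get 19.2912 next round, worth 0.68 × 19.2912 = 13.118016 now, so the investor offers 13.118016, keeping 16.881984.

13.12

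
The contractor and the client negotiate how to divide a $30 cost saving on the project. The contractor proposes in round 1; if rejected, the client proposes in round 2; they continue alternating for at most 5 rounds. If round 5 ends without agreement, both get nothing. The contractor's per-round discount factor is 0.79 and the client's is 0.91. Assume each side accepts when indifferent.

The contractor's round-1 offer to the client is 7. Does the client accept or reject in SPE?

Reject

Round 5 (the contractor proposes): rejection yields 0 for the client; the contractor offers 0 and keeps 30.
Round 4 (the client proposes): the contractor can get 30 next round, worth 0.79 × 30 = 23.7 now; the client offers that and keeps 6.3.
Round 3 (the contractor proposes): the client can get 6.3 next round, worth 0.91 × 6.3 = 5.733 now; the contractor offers that and keeps 24.267.
Round 2 (the client proposes): the contractor can get 24.267 next round, worth 0.79 × 24.267 = 19.17093 now; the client offers that and keeps 10.82907.
So by rejecting in round 1, the client gets 10.82907 next round, worth 0.91 × 10.82907 = 9.8544537 now.
Offer 7 < 9.8544537, so the client rejects.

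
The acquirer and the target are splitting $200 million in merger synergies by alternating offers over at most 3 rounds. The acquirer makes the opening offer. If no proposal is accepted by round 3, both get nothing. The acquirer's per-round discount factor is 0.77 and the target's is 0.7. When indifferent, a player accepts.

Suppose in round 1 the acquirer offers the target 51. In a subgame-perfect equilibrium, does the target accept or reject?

Round 3 (the acquirer proposes): rejection yields 0 for the target; the acquirer offers 0 and keeps 200.
Round 2 (the target proposes): the acquirer can get 200 next round, worth 0.77 × 200 = 154 now. The target offers 154 and keeps 200 − 154 = 46.
So by rejecting in round 1, the target gets 46 next round, worth 0.7 × 46 = 32.2 now.
Offer 51 ≥ 32.2, so the target accepts.

Accept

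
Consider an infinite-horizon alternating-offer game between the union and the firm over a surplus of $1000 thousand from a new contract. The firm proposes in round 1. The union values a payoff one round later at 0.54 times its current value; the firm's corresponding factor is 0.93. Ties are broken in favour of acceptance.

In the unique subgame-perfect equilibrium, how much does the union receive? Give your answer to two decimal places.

Let x be the firm's share when the firm proposes and y be the union's share when the union proposes.
The union accepts iff offered ≥ 0.54·y, so x = 1000 − 0.54y. Symmetrically y = 1000 − 0.93x.
Substituting: x = 1000 − 0.54(1000 − 0.93x), giving x(1 − 0.93·0.54) = 1000(1 − 0.54).
So x = 1000 × 0.46 / 0.4978 ≈ 924.0659, and the union receives 1000 − x ≈ 75.9341.

75.93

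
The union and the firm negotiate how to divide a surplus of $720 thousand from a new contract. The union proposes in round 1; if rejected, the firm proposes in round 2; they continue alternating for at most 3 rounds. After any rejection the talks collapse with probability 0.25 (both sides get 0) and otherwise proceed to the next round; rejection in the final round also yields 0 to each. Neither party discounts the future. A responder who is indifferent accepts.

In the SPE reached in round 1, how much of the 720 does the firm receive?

By backward induction:
Round 3 (the union proposes): rejection yields 0 for the firm; the union offers 0 and keeps 720.
Round 2 (the firm proposes): rejecting gives the union an expected 0.75 × 720 = 540. The firm offers 540 and keeps 720 − 540 = 180.
Round 1 (the union proposes): rejecting gives the firm an expected 0.75 × 180 = 135. The union offers 135 and keeps 720 − 135 = 585.

135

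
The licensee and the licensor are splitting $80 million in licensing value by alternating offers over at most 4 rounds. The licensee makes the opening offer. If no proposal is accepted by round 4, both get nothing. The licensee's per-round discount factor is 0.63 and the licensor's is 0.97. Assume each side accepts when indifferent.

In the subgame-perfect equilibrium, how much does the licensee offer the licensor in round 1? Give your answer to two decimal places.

76.13

Round 4 (the licensor proposes): rejection yields 0 for the licensee; the licensor offers 0 and keeps 80.
Round 3 (the licensee proposes): the licensor can get 80 next round, worth 0.97 × 80 = 77.6 now. The licensee offers 77.6 and keeps 80 − 77.6 = 2.4.
Round 2 (the licensor proposes): the licensee can get 2.4 next round, worth 0.63 × 2.4 = 1.512 now. The licensor offers 1.512 and keeps 80 − 1.512 = 78.488.
Round 1 (the licensee proposes): the licensor can get 78.488 next round, worth 0.97 × 78.488 = 76.13336 now; the licensee offers that and keeps 3.86664.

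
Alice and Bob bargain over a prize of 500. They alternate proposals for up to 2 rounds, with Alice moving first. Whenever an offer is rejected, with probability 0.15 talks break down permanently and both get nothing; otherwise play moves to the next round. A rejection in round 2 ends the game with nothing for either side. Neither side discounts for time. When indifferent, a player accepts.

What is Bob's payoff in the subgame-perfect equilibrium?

By backward induction:
Round 2 (Bob proposes): rejection yields 0 for Alice; Bob offers 0 and keeps 500.
Round 1 (Alice proposes): rejecting gives Bob an expected 0.85 × 500 = 425, so Alice offers 425, keeping 75.

425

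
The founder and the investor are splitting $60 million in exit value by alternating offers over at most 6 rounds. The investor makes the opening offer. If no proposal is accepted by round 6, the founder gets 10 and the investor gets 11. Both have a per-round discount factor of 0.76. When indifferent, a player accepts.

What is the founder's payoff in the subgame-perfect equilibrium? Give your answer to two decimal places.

Round 6 (the founder proposes): the investor gets 11 if talks fail, so the founder offers 11 and keeps 49.
Round 5 (the investor proposes): the founder can get 49 next round, worth 0.76 × 49 = 37.24 now. The investor offers 37.24 and keeps 60 − 37.24 = 22.76.
Round 4 (the founder proposes): the investor can get 22.76 next round, worth 0.76 × 22.76 = 17.2976 now. The founder offers 17.2976 and keeps 60 − 17.2976 = 42.7024.
Round 3 (the investor proposes): the founder can get 42.7024 next round, worth 0.76 × 42.7024 = 32.453824 now, so the investor offers 32.453824, keeping 27.546176.
Round 2 (the founder proposes): the investor can get 27.546176 next round, worth 0.76 × 27.546176 = 20.93509376 now, so the founder offers 20.93509376, keeping 39.06490624.
Round 1 (the investor proposes): the founder can get 39.06490624 next round, worth 0.76 × 39.06490624 = 29.6893287424 now, so the investor offers 29.6893287424, keeping 30.3106712576.

29.69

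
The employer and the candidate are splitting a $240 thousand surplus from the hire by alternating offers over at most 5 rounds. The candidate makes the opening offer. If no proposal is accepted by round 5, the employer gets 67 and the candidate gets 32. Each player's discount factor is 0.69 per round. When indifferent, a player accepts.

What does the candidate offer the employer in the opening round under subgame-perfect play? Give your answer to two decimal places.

90.96

Round 5 (the candidate proposes): the employer gets 67 if talks fail, so the candidate offers 67 and keeps 173.
Round 4 (the employer proposes): the candidate can get 173 next round, worth 0.69 × 173 = 119.37 now, so the employer offers 119.37, keeping 120.63.
Round 3 (the candidate proposes): the employer can get 120.63 next round, worth 0.69 × 120.63 = 83.2347 now; the candidate offers that and keeps 156.7653.
Round 2 (the employer proposes): the candidate can get 156.7653 next round, worth 0.69 × 156.7653 = 108.168057 now, so the employer offers 108.168057, keeping 131.831943.
Round 1 (the candidate proposes): the employer can get 131.831943 next round, worth 0.69 × 131.831943 = 90.96404067 now; the candidate offers that and keeps 149.03595933.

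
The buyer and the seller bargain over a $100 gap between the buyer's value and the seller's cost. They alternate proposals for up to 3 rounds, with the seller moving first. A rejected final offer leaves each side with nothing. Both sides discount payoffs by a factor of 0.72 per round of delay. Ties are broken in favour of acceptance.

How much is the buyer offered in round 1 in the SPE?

20.16

Round 3 (the seller proposes): the buyer will accept anything ≥ 0, so the seller offers 0 and keeps 100.
Round 2 (the buyer proposes): the seller can get 100 next round, worth 0.72 × 100 = 72 now; the buyer offers that and keeps 28.
Round 1 (the seller proposes): the buyer can get 28 next round, worth 0.72 × 28 = 20.16 now; the seller offers that and keeps 79.84.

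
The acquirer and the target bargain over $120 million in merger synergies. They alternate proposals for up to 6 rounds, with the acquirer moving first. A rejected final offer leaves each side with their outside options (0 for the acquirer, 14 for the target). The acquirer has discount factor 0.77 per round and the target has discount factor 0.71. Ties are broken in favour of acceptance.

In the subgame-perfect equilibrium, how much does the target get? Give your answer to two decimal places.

Round 6 (the target proposes): rejection yields 0 for the acquirer; the target offers 0 and keeps 120.
Round 5 (the acquirer proposes): the target can get 120 next round, worth 0.71 × 120 = 85.2 now; the acquirer offers that and keeps 34.8.
Round 4 (the target proposes): the acquirer can get 34.8 next round, worth 0.77 × 34.8 = 26.796 now; the target offers that and keeps 93.204.
Round 3 (the acquirer proposes): the target can get 93.204 next round, worth 0.71 × 93.204 = 66.17484 now. The acquirer offers 66.17484 and keeps 120 − 66.17484 = 53.82516.
Round 2 (the target proposes): the acquirer can get 53.82516 next round, worth 0.77 × 53.82516 = 41.4453732 now. The target offers 41.4453732 and keeps 120 − 41.4453732 = 78.5546268.
Round 1 (the acquirer proposes): the target can get 78.5546268 next round, worth 0.71 × 78.5546268 = 55.773785028 now; the acquirer offers that and keeps 64.226214972.

55.77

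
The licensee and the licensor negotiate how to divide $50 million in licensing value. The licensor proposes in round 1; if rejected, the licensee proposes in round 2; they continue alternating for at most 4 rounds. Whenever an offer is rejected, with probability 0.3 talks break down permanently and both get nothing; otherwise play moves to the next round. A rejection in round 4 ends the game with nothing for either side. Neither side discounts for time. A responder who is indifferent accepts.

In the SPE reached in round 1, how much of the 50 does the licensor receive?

22.35

Round 4 (the licensee proposes): rejection yields 0 for the licensor; the licensee offers 0 and keeps 50.
Round 3 (the licensor proposes): rejecting gives the licensee an expected 0.7 × 50 = 35, so the licensor offers 35, keeping 15.
Round 2 (the licensee proposes): rejecting gives the licensor an expected 0.7 × 15 = 10.5; the licensee offers that and keeps 39.5.
Round 1 (the licensor proposes): rejecting gives the licensee an expected 0.7 × 39.5 = 27.65; the licensor offers that and keeps 22.35.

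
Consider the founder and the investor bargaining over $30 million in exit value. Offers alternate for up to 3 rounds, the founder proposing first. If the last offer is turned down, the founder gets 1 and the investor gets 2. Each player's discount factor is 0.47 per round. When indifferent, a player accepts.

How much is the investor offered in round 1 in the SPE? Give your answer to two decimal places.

7.91

Work backward from the last round.
Round 3 (the founder proposes): the investor gets 2 if talks fail, so the founder offers 2 and keeps 28.
Round 2 (the investor proposes): the founder can get 28 next round, worth 0.47 × 28 = 13.16 now. The investor offers 13.16 and keeps 30 − 13.16 = 16.84.
Round 1 (the founder proposes): the investor can get 16.84 next round, worth 0.47 × 16.84 = 7.9148 now; the founder offers that and keeps 22.0852.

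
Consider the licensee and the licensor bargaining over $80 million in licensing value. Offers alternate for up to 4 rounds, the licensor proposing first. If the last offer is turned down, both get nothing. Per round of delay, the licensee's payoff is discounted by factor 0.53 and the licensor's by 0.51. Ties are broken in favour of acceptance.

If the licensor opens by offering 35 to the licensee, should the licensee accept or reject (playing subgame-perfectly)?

Round 4 (the licensee proposes): rejection yields 0 for the licensor; the licensee offers 0 and keeps 80.
Round 3 (the licensor proposes): the licensee can get 80 next round, worth 0.53 × 80 = 42.4 now. The licensor offers 42.4 and keeps 80 − 42.4 = 37.6.
Round 2 (the licensee proposes): the licensor can get 37.6 next round, worth 0.51 × 37.6 = 19.176 now. The licensee offers 19.176 and keeps 80 − 19.176 = 60.824.
So by rejecting in round 1, the licensee gets 60.824 next round, worth 0.53 × 60.824 = 32.23672 now.
Offer 35 ≥ 32.23672, so the licensee accepts.

Accept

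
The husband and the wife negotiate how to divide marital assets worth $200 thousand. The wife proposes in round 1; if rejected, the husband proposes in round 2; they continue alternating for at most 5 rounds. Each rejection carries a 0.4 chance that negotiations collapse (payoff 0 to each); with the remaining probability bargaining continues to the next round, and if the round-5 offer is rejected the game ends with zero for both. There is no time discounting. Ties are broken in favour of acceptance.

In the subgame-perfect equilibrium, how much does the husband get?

65.28

By backward induction:
Round 5 (the wife proposes): the husband will accept anything ≥ 0, so the wife offers 0 and keeps 200.
Round 4 (the husband proposes): rejecting gives the wife an expected 0.6 × 200 = 120. The husband offers 120 and keeps 200 − 120 = 80.
Round 3 (the wife proposes): rejecting gives the husband an expected 0.6 × 80 = 48, so the wife offers 48, keeping 152.
Round 2 (the husband proposes): rejecting gives the wife an expected 0.6 × 152 = 91.2; the husband offers that and keeps 108.8.
Round 1 (the wife proposes): rejecting gives the husband an expected 0.6 × 108.8 = 65.28, so the wife offers 65.28, keeping 134.72.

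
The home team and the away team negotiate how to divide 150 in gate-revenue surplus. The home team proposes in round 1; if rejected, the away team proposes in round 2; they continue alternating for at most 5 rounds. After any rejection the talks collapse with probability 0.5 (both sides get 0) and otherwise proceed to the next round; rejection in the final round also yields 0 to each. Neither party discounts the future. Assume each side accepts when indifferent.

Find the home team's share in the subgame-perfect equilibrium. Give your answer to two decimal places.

103.13

Round 5 (the home team proposes): rejection yields 0 for the away team; the home team offers 0 and keeps 150.
Round 4 (the away team proposes): rejecting gives the home team an expected 0.5 × 150 = 75; the away team offers that and keeps 75.
Round 3 (the home team proposes): rejecting gives the away team an expected 0.5 × 75 = 37.5. The home team offers 37.5 and keeps 150 − 37.5 = 112.5.
Round 2 (the away team proposes): rejecting gives the home team an expected 0.5 × 112.5 = 56.25. The away team offers 56.25 and keeps 150 − 56.25 = 93.75.
Round 1 (the home team proposes): rejecting gives the away team an expected 0.5 × 93.75 = 46.875. The home team offers 46.875 and keeps 150 − 46.875 = 103.125.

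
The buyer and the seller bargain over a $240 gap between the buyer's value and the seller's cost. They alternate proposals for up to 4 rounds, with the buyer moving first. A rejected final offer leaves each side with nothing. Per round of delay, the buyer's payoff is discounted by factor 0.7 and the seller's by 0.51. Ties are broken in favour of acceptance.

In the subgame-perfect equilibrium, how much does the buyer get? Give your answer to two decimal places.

159.58

Round 4 (the seller proposes): rejection yields 0 for the buyer; the seller offers 0 and keeps 240.
Round 3 (the buyer proposes): the seller can get 240 next round, worth 0.51 × 240 = 122.4 now. The buyer offers 122.4 and keeps 240 − 122.4 = 117.6.
Round 2 (the seller proposes): the buyer can get 117.6 next round, worth 0.7 × 117.6 = 82.32 now; the seller offers that and keeps 157.68.
Round 1 (the buyer proposes): the seller can get 157.68 next round, worth 0.51 × 157.68 = 80.4168 now; the buyer offers that and keeps 159.5832.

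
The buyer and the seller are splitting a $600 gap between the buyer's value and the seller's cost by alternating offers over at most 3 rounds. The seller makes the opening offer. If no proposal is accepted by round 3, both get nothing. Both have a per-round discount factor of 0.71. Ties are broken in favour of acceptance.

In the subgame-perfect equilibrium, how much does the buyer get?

Round 3 (the seller proposes): rejection yields 0 for the buyer; the seller offers 0 and keeps 600.
Round 2 (the buyer proposes): the seller can get 600 next round, worth 0.71 × 600 = 426 now; the buyer offers that and keeps 174.
Round 1 (the seller proposes): the buyer can get 174 next round, worth 0.71 × 174 = 123.54 now, so the seller offers 123.54, keeping 476.46.

123.54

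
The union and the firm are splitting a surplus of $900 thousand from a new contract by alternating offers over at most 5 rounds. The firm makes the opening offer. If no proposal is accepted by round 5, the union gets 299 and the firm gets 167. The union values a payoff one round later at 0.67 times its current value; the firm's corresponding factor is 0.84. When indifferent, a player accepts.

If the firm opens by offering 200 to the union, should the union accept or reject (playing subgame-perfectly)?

Round 5 (the firm proposes): the union gets 299 if talks fail, so the firm offers 299 and keeps 601.
Round 4 (the union proposes): the firm can get 601 next round, worth 0.84 × 601 = 504.84 now, so the union offers 504.84, keeping 395.16.
Round 3 (the firm proposes): the union can get 395.16 next round, worth 0.67 × 395.16 = 264.7572 now, so the firm offers 264.7572, keeping 635.2428.
Round 2 (the union proposes): the firm can get 635.2428 next round, worth 0.84 × 635.2428 = 533.603952 now; the union offers that and keeps 366.396048.
So by rejecting in round 1, the union gets 366.396048 next round, worth 0.67 × 366.396048 = 245.48535216 now.
Offer 200 < 245.48535216, so the union rejects.

Reject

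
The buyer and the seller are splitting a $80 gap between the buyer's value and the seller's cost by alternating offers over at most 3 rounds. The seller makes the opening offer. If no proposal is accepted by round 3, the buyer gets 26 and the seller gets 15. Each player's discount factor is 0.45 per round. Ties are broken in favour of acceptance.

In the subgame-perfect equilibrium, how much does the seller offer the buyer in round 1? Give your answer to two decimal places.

25.07

Solve by backward induction from round 3.
Round 3 (the seller proposes): the buyer gets 26 if talks fail, so the seller offers 26 and keeps 54.
Round 2 (the buyer proposes): the seller can get 54 next round, worth 0.45 × 54 = 24.3 now, so the buyer offers 24.3, keeping 55.7.
Round 1 (the seller proposes): the buyer can get 55.7 next round, worth 0.45 × 55.7 = 25.065 now, so the seller offers 25.065, keeping 54.935.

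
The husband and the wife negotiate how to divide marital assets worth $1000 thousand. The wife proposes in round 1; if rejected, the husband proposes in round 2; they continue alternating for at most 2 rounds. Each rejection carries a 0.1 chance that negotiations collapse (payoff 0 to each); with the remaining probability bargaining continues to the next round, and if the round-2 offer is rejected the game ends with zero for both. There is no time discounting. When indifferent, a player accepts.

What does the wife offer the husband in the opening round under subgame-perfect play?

Round 2 (the husband proposes): the wife will accept anything ≥ 0, so the husband offers 0 and keeps 1000.
Round 1 (the wife proposes): rejecting gives the husband an expected 0.9 × 1000 = 900. The wife offers 900 and keeps 1000 − 900 = 100.

900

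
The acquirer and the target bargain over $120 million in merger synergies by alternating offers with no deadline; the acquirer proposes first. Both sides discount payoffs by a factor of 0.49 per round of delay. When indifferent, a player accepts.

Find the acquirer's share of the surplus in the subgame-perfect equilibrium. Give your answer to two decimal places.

In a stationary SPE each proposer offers the other exactly their discounted continuation value.
If the acquirer keeps x when proposing and the target keeps y when proposing, then x = 120 − 0.49y and y = 120 − 0.49x.
Solving: x = 120(1 − 0.49) / (1 − 0.49·0.49) = 61.2 / 0.7599 ≈ 80.5369.
The target gets 120 − 80.5369 ≈ 39.4631.

80.54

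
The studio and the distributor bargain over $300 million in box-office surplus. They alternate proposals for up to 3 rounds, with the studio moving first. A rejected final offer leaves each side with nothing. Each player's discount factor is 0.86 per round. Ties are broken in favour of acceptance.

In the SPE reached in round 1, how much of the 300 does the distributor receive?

Round 3 (the studio proposes): rejection yields 0 for the distributor; the studio offers 0 and keeps 300.
Round 2 (the distributor proposes): the studio can get 300 next round, worth 0.86 × 300 = 258 now, so the distributor offers 258, keeping 42.
Round 1 (the studio proposes): the distributor can get 42 next round, worth 0.86 × 42 = 36.12 now, so the studio offers 36.12, keeping 263.88.

36.12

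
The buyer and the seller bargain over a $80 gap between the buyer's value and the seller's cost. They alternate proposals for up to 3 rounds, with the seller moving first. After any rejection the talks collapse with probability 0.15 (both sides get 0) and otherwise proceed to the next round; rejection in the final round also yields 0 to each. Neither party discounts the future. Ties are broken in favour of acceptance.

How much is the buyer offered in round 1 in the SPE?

Round 3 (the seller proposes): rejection yields 0 for the buyer; the seller offers 0 and keeps 80.
Round 2 (the buyer proposes): rejecting gives the seller an expected 0.85 × 80 = 68. The buyer offers 68 and keeps 80 − 68 = 12.
Round 1 (the seller proposes): rejecting gives the buyer an expected 0.85 × 12 = 10.2. The seller offers 10.2 and keeps 80 − 10.2 = 69.8.

10.2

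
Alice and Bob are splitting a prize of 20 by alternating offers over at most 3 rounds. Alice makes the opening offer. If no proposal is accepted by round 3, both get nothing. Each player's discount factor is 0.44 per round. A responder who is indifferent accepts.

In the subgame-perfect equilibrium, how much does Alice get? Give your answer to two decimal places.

Round 3 (Alice proposes): rejection yields 0 for Bob; Alice offers 0 and keeps 20.
Round 2 (Bob proposes): Alice can get 20 next round, worth 0.44 × 20 = 8.8 now, so Bob offers 8.8, keeping 11.2.
Round 1 (Alice proposes): Bob can get 11.2 next round, worth 0.44 × 11.2 = 4.928 now, so Alice offers 4.928, keeping 15.072.

15.07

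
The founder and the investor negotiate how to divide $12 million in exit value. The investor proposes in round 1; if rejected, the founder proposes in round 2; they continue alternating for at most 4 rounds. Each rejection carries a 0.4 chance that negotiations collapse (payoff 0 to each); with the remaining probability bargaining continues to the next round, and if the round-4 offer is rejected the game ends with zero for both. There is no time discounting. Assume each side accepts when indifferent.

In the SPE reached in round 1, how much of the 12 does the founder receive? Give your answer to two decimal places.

Round 4 (the founder proposes): the investor will accept anything ≥ 0, so the founder offers 0 and keeps 12.
Round 3 (the investor proposes): rejecting gives the founder an expected 0.6 × 12 = 7.2; the investor offers that and keeps 4.8.
Round 2 (the founder proposes): rejecting gives the investor an expected 0.6 × 4.8 = 2.88. The founder offers 2.88 and keeps 12 − 2.88 = 9.12.
Round 1 (the investor proposes): rejecting gives the founder an expected 0.6 × 9.12 = 5.472. The investor offers 5.472 and keeps 12 − 5.472 = 6.528.

5.47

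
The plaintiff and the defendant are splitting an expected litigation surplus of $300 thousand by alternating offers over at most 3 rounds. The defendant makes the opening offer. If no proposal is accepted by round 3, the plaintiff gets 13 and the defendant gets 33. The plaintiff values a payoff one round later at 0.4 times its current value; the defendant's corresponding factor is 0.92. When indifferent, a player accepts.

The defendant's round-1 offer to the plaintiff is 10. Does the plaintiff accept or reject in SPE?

Reject

Round 3 (the defendant proposes): the plaintiff gets 13 if talks fail, so the defendant offers 13 and keeps 287.
Round 2 (the plaintiff proposes): the defendant can get 287 next round, worth 0.92 × 287 = 264.04 now, so the plaintiff offers 264.04, keeping 35.96.
So by rejecting in round 1, the plaintiff gets 35.96 next round, worth 0.4 × 35.96 = 14.384 now.
Offer 10 < 14.384, so the plaintiff rejects.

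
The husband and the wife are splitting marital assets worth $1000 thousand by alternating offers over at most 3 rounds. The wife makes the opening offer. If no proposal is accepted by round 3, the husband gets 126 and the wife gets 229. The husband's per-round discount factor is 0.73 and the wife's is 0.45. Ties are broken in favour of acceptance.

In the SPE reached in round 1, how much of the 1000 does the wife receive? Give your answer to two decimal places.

Round 3 (the wife proposes): the husband gets 126 if talks fail, so the wife offers 126 and keeps 874.
Round 2 (the husband proposes): the wife can get 874 next round, worth 0.45 × 874 = 393.3 now; the husband offers that and keeps 606.7.
Round 1 (the wife proposes): the husband can get 606.7 next round, worth 0.73 × 606.7 = 442.891 now. The wife offers 442.891 and keeps 1000 − 442.891 = 557.109.

557.11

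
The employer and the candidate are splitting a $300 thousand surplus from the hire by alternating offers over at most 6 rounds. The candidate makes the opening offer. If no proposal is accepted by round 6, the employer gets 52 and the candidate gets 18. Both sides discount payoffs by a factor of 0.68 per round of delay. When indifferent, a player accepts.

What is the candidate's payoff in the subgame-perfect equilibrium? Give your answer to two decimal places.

163.53

By backward induction:
Round 6 (the employer proposes): the candidate gets 18 if talks fail, so the employer offers 18 and keeps 282.
Round 5 (the candidate proposes): the employer can get 282 next round, worth 0.68 × 282 = 191.76 now. The candidate offers 191.76 and keeps 300 − 191.76 = 108.24.
Round 4 (the employer proposes): the candidate can get 108.24 next round, worth 0.68 × 108.24 = 73.6032 now; the employer offers that and keeps 226.3968.
Round 3 (the candidate proposes): the employer can get 226.3968 next round, worth 0.68 × 226.3968 = 153.949824 now; the candidate offers that and keeps 146.050176.
Round 2 (the employer proposes): the candidate can get 146.050176 next round, worth 0.68 × 146.050176 = 99.31411968 now, so the employer offers 99.31411968, keeping 200.68588032.
Round 1 (the candidate proposes): the employer can get 200.68588032 next round, worth 0.68 × 200.68588032 = 136.4663986176 now; the candidate offers that and keeps 163.5336013824.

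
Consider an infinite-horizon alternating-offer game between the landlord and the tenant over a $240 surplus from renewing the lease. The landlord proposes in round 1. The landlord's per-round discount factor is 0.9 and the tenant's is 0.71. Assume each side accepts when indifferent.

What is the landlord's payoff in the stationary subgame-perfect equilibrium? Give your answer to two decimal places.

In a stationary SPE each proposer offers the other exactly their discounted continuation value.
If the landlord keeps x when proposing and the tenant keeps y when proposing, then x = 240 − 0.71y and y = 240 − 0.9x.
Solving: x = 240(1 − 0.71) / (1 − 0.9·0.71) = 69.6 / 0.361 ≈ 192.7978.
The tenant gets 240 − 192.7978 ≈ 47.2022.

192.80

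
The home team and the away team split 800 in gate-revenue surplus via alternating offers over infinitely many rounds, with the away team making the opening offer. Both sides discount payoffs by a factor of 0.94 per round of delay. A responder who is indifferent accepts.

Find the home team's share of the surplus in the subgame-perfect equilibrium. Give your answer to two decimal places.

Let x be the away team's share when the away team proposes and y be the home team's share when the home team proposes.
The home team accepts iff offered ≥ 0.94·y, so x = 800 − 0.94y. Symmetrically y = 800 − 0.94x.
Substituting: x = 800 − 0.94(800 − 0.94x), giving x(1 − 0.94·0.94) = 800(1 − 0.94).
So x = 800 × 0.06 / 0.1164 ≈ 412.3711, and the home team receives 800 − x ≈ 387.6289.

387.63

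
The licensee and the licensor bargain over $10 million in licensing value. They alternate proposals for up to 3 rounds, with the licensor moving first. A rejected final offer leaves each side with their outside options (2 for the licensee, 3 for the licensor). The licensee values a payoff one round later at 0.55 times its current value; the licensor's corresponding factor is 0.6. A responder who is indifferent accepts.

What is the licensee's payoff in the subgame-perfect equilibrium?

Round 3 (the licensor proposes): the licensee gets 2 if talks fail, so the licensor offers 2 and keeps 8.
Round 2 (the licensee proposes): the licensor can get 8 next round, worth 0.6 × 8 = 4.8 now, so the licensee offers 4.8, keeping 5.2.
Round 1 (the licensor proposes): the licensee can get 5.2 next round, worth 0.55 × 5.2 = 2.86 now, so the licensor offers 2.86, keeping 7.14.

2.86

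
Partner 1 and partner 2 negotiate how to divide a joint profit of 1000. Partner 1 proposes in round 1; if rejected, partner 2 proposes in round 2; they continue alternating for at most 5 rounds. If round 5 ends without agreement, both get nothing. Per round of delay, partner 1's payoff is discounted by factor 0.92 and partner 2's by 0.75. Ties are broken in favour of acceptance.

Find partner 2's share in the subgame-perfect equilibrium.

By backward induction:
Round 5 (partner 1 proposes): rejection yields 0 for partner 2; partner 1 offers 0 and keeps 1000.
Round 4 (partner 2 proposes): partner 1 can get 1000 next round, worth 0.92 × 1000 = 920 now. Partner 2 offers 920 and keeps 1000 − 920 = 80.
Round 3 (partner 1 proposes): partner 2 can get 80 next round, worth 0.75 × 80 = 60 now, so partner 1 offers 60, keeping 940.
Round 2 (partner 2 proposes): partner 1 can get 940 next round, worth 0.92 × 940 = 864.8 now; partner 2 offers that and keeps 135.2.
Round 1 (partner 1 proposes): partner 2 can get 135.2 next round, worth 0.75 × 135.2 = 101.4 now. Partner 1 offers 101.4 and keeps 1000 − 101.4 = 898.6.

101.4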